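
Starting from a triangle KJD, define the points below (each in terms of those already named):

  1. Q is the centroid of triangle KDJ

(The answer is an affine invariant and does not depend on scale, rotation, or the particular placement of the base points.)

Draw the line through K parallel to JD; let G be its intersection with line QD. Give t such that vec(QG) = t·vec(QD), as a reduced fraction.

t = -2

Work in coordinates with K = (0, 0), J = (1, 0), D = (0, 1).
1. Q is the centroid of triangle KDJ ⇒ Q = (1/3, 1/3)
through K parallel to JD: direction (-1, 1); meets QD at G = (1, -1)
G = Q + t·(D−Q) with t = -2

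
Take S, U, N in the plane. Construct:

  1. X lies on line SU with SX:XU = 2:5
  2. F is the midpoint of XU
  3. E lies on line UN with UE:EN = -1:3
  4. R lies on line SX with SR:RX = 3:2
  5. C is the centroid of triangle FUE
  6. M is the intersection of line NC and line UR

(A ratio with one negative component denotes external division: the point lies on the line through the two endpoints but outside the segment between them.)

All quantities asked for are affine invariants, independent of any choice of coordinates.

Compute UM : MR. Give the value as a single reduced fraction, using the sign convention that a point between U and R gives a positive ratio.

Choose coordinates S = (0, 0), U = (1, 0), N = (0, 1).
1. X lies on line SU with SX:XU = 2:5 ⇒ X = (2/7, 0)
2. F is the midpoint of XU ⇒ F = (9/14, 0)
3. E lies on line UN with UE:EN = -1:3 ⇒ E = (3/2, -1/2)
4. R lies on line SX with SR:RX = 3:2 ⇒ R = (6/35, 0)
5. C is the centroid of triangle FUE ⇒ C = (22/21, -1/6)
6. M is the intersection of line NC and line UR ⇒ M = (44/49, 0)
M = U + t·(R−U) with t = 25/203, so UM:MR = t:(1−t) = 25/203:178/203

UM:MR = 25/178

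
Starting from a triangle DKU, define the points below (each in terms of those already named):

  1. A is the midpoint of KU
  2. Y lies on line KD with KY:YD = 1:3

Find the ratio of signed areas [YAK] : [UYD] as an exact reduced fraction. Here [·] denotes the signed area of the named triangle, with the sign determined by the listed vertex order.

Choose coordinates D = (0, 0), K = (1, 0), U = (0, 1).
1. A is the midpoint of KU ⇒ A = (1/2, 1/2)
2. Y lies on line KD with KY:YD = 1:3 ⇒ Y = (3/4, 0)
2·[YAK] = -1/8, 2·[UYD] = -3/4
[YAK]:[UYD] = -1/8:-3/4 = 1/6

[YAK]:[UYD] = 1/6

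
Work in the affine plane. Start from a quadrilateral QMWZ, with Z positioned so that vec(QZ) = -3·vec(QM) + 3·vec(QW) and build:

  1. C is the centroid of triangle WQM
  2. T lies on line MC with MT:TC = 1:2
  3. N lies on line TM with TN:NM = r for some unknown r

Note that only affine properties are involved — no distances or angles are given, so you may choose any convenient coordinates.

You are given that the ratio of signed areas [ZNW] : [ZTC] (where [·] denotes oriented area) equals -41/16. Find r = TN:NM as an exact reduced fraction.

Set Q = (0, 0), M = (1, 0), W = (0, 1), Z = (-3, 3); any affine frame gives the same invariant.
1. C is the centroid of triangle WQM ⇒ C = (1/3, 1/3)
2. T lies on line MC with MT:TC = 1:2 ⇒ T = (7/9, 1/9)
3. With TN:NM = r, write λ = r/(r+1) so N = T + λ·(M−T); N is affine-linear in λ
Every point depending on N is an affine combination of N and λ-independent points, so each such coordinate is linear in λ; the λ² term in each signed area is a multiple of (M−T)×(M−T) = 0, so 2·[ZNW] and 2·[ZTC] are each linear in λ. Evaluating at λ=0 and λ=1:
  2·[ZNW] = -1/9·λ + 10/9,   2·[ZTC] = -4/9
So [ZNW]:[ZTC] = (-1/9·λ + 10/9) / (-4/9). Setting this equal to -41/16:
  -1/9·λ + 10/9 = -41/16·(-4/9)  ⇒  λ = -1/4
Then r = λ/(1−λ) = (-1/4)/(5/4) = -1/5. Check: with r = -1/5, N = (13/18, 5/36) and [ZNW]:[ZTC] = -41/16 as required.

r = -1/5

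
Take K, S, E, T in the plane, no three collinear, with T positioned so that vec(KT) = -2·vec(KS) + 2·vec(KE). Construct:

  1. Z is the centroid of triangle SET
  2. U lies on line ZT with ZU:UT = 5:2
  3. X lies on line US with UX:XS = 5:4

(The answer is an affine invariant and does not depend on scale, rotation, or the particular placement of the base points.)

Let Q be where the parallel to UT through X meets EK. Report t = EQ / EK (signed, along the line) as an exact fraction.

Assign K = (0, 0), S = (1, 0), E = (0, 1), T = (-2, 2) — the answer is frame-independent, so this choice is without loss of generality.
1. Z is the centroid of triangle SET ⇒ Z = (-1/3, 1)
2. U lies on line ZT with ZU:UT = 5:2 ⇒ U = (-32/21, 12/7)
3. X lies on line US with UX:XS = 5:4 ⇒ X = (-23/189, 16/21)
through X parallel to UT: direction (-10/21, 2/7); meets EK at Q = (0, 31/45)
Q = E + t·(K−E) with t = 14/45

t = 14/45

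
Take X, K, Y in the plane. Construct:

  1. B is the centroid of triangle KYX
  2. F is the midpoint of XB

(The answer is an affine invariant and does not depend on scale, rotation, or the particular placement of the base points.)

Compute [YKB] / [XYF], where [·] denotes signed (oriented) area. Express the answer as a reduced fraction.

[YKB]:[XYF] = 2

Work in coordinates with X = (0, 0), K = (1, 0), Y = (0, 1).
1. B is the centroid of triangle KYX ⇒ B = (1/3, 1/3)
2. F is the midpoint of XB ⇒ F = (1/6, 1/6)
2·[YKB] = -1/3, 2·[XYF] = -1/6
[YKB]:[XYF] = -1/3:-1/6 = 2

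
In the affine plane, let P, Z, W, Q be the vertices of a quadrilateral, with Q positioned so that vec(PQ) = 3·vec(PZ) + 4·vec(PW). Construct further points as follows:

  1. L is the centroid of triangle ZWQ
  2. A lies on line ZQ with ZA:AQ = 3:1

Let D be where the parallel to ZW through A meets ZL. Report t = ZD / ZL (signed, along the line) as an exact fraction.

t = 9/4

Work in coordinates with P = (0, 0), Z = (1, 0), W = (0, 1), Q = (3, 4).
1. L is the centroid of triangle ZWQ ⇒ L = (4/3, 5/3)
2. A lies on line ZQ with ZA:AQ = 3:1 ⇒ A = (5/2, 3)
through A parallel to ZW: direction (-1, 1); meets ZL at D = (7/4, 15/4)
D = Z + t·(L−Z) with t = 9/4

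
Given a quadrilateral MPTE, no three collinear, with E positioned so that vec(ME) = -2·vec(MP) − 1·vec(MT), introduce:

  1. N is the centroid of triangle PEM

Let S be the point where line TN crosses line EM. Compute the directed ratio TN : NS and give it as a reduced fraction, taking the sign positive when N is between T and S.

TN:NS = -7

Work in coordinates with M = (0, 0), P = (1, 0), T = (0, 1), E = (-2, -1).
1. N is the centroid of triangle PEM ⇒ N = (-1/3, -1/3)
line TN meets EM at S = (-2/7, -1/7)
N = T + t·(S−T) with t = 7/6, so TN:NS = 7/6:-1/6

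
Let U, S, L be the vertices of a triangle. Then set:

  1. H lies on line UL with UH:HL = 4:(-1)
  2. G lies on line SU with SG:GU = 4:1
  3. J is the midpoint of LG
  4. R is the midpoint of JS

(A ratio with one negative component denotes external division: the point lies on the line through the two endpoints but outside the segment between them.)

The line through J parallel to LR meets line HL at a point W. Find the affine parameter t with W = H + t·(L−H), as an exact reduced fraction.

t = 23/11

Set U = (0, 0), S = (1, 0), L = (0, 1); any affine frame gives the same invariant.
1. H lies on line UL with UH:HL = 4:(-1) ⇒ H = (0, 4/3)
2. G lies on line SU with SG:GU = 4:1 ⇒ G = (1/5, 0)
3. J is the midpoint of LG ⇒ J = (1/10, 1/2)
4. R is the midpoint of JS ⇒ R = (11/20, 1/4)
through J parallel to LR: direction (11/20, -3/4); meets HL at W = (0, 7/11)
W = H + t·(L−H) with t = 23/11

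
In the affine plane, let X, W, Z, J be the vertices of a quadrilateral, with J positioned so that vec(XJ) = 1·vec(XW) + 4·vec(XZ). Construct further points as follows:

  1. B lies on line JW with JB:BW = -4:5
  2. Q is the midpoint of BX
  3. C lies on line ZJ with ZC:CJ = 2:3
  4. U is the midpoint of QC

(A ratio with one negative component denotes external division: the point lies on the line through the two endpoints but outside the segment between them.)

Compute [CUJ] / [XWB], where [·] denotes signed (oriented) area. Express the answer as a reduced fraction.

[CUJ]:[XWB] = -9/80

Work in coordinates with X = (0, 0), W = (1, 0), Z = (0, 1), J = (1, 4).
1. B lies on line JW with JB:BW = -4:5 ⇒ B = (1, 20)
2. Q is the midpoint of BX ⇒ Q = (1/2, 10)
3. C lies on line ZJ with ZC:CJ = 2:3 ⇒ C = (2/5, 11/5)
4. U is the midpoint of QC ⇒ U = (9/20, 61/10)
2·[CUJ] = -9/4, 2·[XWB] = 20
[CUJ]:[XWB] = -9/4:20 = -9/80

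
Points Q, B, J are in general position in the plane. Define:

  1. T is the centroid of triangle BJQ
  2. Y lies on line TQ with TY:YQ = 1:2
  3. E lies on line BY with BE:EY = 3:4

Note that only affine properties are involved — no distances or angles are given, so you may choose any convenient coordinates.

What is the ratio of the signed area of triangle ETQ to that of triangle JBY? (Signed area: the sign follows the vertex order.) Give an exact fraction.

[ETQ]:[JBY] = -12/35

Set Q = (0, 0), B = (1, 0), J = (0, 1); any affine frame gives the same invariant.
1. T is the centroid of triangle BJQ ⇒ T = (1/3, 1/3)
2. Y lies on line TQ with TY:YQ = 1:2 ⇒ Y = (2/9, 2/9)
3. E lies on line BY with BE:EY = 3:4 ⇒ E = (2/3, 2/21)
2·[ETQ] = 4/21, 2·[JBY] = -5/9
[ETQ]:[JBY] = 4/21:-5/9 = -12/35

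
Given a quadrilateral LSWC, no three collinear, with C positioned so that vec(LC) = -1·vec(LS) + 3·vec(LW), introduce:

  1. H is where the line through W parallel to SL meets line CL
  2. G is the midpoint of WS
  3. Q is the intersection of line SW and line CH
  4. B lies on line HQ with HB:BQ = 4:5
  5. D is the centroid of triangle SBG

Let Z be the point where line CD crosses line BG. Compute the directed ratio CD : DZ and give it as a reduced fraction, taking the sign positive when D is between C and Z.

CD:DZ = -197/5

Set L = (0, 0), S = (1, 0), W = (0, 1), C = (-1, 3); any affine frame gives the same invariant.
1. H is where the line through W parallel to SL meets line CL ⇒ H = (-1/3, 1)
2. G is the midpoint of WS ⇒ G = (1/2, 1/2)
3. Q is the intersection of line SW and line CH ⇒ Q = (-1/2, 3/2)
4. B lies on line HQ with HB:BQ = 4:5 ⇒ B = (-11/27, 11/9)
5. D is the centroid of triangle SBG ⇒ D = (59/162, 31/54)
line CD meets BG at Z = (1753/5319, 1127/1773)
D = C + t·(Z−C) with t = 197/192, so CD:DZ = 197/192:-5/192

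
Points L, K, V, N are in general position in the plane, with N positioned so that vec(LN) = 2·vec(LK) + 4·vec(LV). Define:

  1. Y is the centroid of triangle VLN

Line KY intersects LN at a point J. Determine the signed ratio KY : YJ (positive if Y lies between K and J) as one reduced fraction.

Work in coordinates with L = (0, 0), K = (1, 0), V = (0, 1), N = (2, 4).
1. Y is the centroid of triangle VLN ⇒ Y = (2/3, 5/3)
line KY meets LN at J = (5/7, 10/7)
Y = K + t·(J−K) with t = 7/6, so KY:YJ = 7/6:-1/6

KY:YJ = -7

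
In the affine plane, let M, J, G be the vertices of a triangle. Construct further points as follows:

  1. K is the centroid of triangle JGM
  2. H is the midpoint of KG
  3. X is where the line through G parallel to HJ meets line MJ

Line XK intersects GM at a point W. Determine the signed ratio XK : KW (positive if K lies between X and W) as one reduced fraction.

XK:KW = 11/4

Work in coordinates with M = (0, 0), J = (1, 0), G = (0, 1).
1. K is the centroid of triangle JGM ⇒ K = (1/3, 1/3)
2. H is the midpoint of KG ⇒ H = (1/6, 2/3)
3. X is where the line through G parallel to HJ meets line MJ ⇒ X = (5/4, 0)
line XK meets GM at W = (0, 5/11)
K = X + t·(W−X) with t = 11/15, so XK:KW = 11/15:4/15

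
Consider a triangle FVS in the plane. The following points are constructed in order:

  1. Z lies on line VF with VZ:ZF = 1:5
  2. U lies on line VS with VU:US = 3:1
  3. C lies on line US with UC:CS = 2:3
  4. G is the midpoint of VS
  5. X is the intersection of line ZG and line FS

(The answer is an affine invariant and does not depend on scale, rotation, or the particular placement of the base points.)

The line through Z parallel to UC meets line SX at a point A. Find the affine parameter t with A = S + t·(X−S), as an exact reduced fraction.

Set F = (0, 0), V = (1, 0), S = (0, 1); any affine frame gives the same invariant.
1. Z lies on line VF with VZ:ZF = 1:5 ⇒ Z = (5/6, 0)
2. U lies on line VS with VU:US = 3:1 ⇒ U = (1/4, 3/4)
3. C lies on line US with UC:CS = 2:3 ⇒ C = (3/20, 17/20)
4. G is the midpoint of VS ⇒ G = (1/2, 1/2)
5. X is the intersection of line ZG and line FS ⇒ X = (0, 5/4)
through Z parallel to UC: direction (-1/10, 1/10); meets SX at A = (0, 5/6)
A = S + t·(X−S) with t = -2/3

t = -2/3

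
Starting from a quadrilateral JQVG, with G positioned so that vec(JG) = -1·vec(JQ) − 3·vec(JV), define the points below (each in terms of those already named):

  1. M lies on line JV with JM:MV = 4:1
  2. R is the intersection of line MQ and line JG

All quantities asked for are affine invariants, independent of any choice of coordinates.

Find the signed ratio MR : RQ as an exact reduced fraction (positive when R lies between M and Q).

Choose coordinates J = (0, 0), Q = (1, 0), V = (0, 1), G = (-1, -3).
1. M lies on line JV with JM:MV = 4:1 ⇒ M = (0, 4/5)
2. R is the intersection of line MQ and line JG ⇒ R = (4/19, 12/19)
R = M + t·(Q−M) with t = 4/19, so MR:RQ = t:(1−t) = 4/19:15/19

MR:RQ = 4/15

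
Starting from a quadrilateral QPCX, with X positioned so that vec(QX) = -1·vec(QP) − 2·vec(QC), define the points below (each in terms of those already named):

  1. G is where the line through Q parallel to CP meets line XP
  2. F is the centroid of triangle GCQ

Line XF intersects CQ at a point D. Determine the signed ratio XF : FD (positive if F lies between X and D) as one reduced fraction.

Set Q = (0, 0), P = (1, 0), C = (0, 1), X = (-1, -2); any affine frame gives the same invariant.
1. G is where the line through Q parallel to CP meets line XP ⇒ G = (1/2, -1/2)
2. F is the centroid of triangle GCQ ⇒ F = (1/6, 1/6)
line XF meets CQ at D = (0, -1/7)
F = X + t·(D−X) with t = 7/6, so XF:FD = 7/6:-1/6

XF:FD = -7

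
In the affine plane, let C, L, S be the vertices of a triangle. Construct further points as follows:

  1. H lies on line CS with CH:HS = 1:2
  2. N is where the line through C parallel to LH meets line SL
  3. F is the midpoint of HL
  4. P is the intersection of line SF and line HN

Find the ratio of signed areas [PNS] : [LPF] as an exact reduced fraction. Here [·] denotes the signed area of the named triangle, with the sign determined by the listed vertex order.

Assign C = (0, 0), L = (1, 0), S = (0, 1) — the answer is frame-independent, so this choice is without loss of generality.
1. H lies on line CS with CH:HS = 1:2 ⇒ H = (0, 1/3)
2. N is where the line through C parallel to LH meets line SL ⇒ N = (3/2, -1/2)
3. F is the midpoint of HL ⇒ F = (1/2, 1/6)
4. P is the intersection of line SF and line HN ⇒ P = (3/5, 0)
2·[PNS] = 3/5, 2·[LPF] = -1/15
[PNS]:[LPF] = 3/5:-1/15 = -9

[PNS]:[LPF] = -9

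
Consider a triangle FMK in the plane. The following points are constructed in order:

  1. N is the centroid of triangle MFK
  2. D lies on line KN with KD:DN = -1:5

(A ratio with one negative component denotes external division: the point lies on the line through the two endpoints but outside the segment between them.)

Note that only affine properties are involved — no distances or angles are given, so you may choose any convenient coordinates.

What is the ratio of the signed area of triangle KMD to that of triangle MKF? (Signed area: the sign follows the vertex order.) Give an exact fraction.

[KMD]:[MKF] = 1/12

Work in coordinates with F = (0, 0), M = (1, 0), K = (0, 1).
1. N is the centroid of triangle MFK ⇒ N = (1/3, 1/3)
2. D lies on line KN with KD:DN = -1:5 ⇒ D = (-1/12, 7/6)
2·[KMD] = 1/12, 2·[MKF] = 1
[KMD]:[MKF] = 1/12:1 = 1/12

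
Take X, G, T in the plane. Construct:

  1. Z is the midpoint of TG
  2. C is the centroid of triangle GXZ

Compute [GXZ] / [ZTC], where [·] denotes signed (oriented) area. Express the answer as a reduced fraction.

Choose coordinates X = (0, 0), G = (1, 0), T = (0, 1).
1. Z is the midpoint of TG ⇒ Z = (1/2, 1/2)
2. C is the centroid of triangle GXZ ⇒ C = (1/2, 1/6)
2·[GXZ] = -1/2, 2·[ZTC] = 1/6
[GXZ]:[ZTC] = -1/2:1/6 = -3

[GXZ]:[ZTC] = -3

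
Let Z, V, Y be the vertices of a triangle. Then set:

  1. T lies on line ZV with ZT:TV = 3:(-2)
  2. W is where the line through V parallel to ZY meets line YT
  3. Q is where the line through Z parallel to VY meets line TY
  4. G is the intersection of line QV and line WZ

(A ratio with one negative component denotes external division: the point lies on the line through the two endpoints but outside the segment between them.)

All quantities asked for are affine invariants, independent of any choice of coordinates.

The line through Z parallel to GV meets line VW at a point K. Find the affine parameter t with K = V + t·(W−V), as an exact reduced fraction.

Assign Z = (0, 0), V = (1, 0), Y = (0, 1) — the answer is frame-independent, so this choice is without loss of generality.
1. T lies on line ZV with ZT:TV = 3:(-2) ⇒ T = (3, 0)
2. W is where the line through V parallel to ZY meets line YT ⇒ W = (1, 2/3)
3. Q is where the line through Z parallel to VY meets line TY ⇒ Q = (-3/2, 3/2)
4. G is the intersection of line QV and line WZ ⇒ G = (9/19, 6/19)
through Z parallel to GV: direction (10/19, -6/19); meets VW at K = (1, -3/5)
K = V + t·(W−V) with t = -9/10

t = -9/10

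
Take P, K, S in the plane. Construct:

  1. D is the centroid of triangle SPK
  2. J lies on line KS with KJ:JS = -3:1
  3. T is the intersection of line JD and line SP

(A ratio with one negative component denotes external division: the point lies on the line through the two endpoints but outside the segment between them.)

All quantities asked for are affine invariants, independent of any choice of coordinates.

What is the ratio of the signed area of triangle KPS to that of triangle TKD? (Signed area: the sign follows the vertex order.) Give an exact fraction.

Set P = (0, 0), K = (1, 0), S = (0, 1); any affine frame gives the same invariant.
1. D is the centroid of triangle SPK ⇒ D = (1/3, 1/3)
2. J lies on line KS with KJ:JS = -3:1 ⇒ J = (-1/2, 3/2)
3. T is the intersection of line JD and line SP ⇒ T = (0, 4/5)
2·[KPS] = -1, 2·[TKD] = -1/5
[KPS]:[TKD] = -1:-1/5 = 5

[KPS]:[TKD] = 5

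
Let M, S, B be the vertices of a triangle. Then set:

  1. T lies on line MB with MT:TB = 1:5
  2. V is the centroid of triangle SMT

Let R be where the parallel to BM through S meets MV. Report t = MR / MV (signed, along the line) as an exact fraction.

Choose coordinates M = (0, 0), S = (1, 0), B = (0, 1).
1. T lies on line MB with MT:TB = 1:5 ⇒ T = (0, 1/6)
2. V is the centroid of triangle SMT ⇒ V = (1/3, 1/18)
through S parallel to BM: direction (0, -1); meets MV at R = (1, 1/6)
R = M + t·(V−M) with t = 3

t = 3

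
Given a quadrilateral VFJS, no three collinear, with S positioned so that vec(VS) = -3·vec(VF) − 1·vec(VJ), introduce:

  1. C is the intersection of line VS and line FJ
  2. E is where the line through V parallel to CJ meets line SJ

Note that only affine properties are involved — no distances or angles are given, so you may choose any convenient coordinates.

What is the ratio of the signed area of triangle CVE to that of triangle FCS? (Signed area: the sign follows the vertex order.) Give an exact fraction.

[CVE]:[FCS] = -12/25

Choose coordinates V = (0, 0), F = (1, 0), J = (0, 1), S = (-3, -1).
1. C is the intersection of line VS and line FJ ⇒ C = (3/4, 1/4)
2. E is where the line through V parallel to CJ meets line SJ ⇒ E = (-3/5, 3/5)
2·[CVE] = -3/5, 2·[FCS] = 5/4
[CVE]:[FCS] = -3/5:5/4 = -12/25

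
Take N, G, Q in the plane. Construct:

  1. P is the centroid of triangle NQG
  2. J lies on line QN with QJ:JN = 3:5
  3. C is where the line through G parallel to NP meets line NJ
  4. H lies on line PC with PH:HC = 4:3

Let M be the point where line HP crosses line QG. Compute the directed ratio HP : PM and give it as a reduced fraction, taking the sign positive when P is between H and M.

HP:PM = 20/7

Work in coordinates with N = (0, 0), G = (1, 0), Q = (0, 1).
1. P is the centroid of triangle NQG ⇒ P = (1/3, 1/3)
2. J lies on line QN with QJ:JN = 3:5 ⇒ J = (0, 5/8)
3. C is where the line through G parallel to NP meets line NJ ⇒ C = (0, -1)
4. H lies on line PC with PH:HC = 4:3 ⇒ H = (1/7, -3/7)
line HP meets QG at M = (2/5, 3/5)
P = H + t·(M−H) with t = 20/27, so HP:PM = 20/27:7/27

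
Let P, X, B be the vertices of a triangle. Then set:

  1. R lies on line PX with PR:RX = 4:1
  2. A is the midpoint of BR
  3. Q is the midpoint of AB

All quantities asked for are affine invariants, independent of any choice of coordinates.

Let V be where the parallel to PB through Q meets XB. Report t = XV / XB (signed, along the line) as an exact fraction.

t = 4/5

Choose coordinates P = (0, 0), X = (1, 0), B = (0, 1).
1. R lies on line PX with PR:RX = 4:1 ⇒ R = (4/5, 0)
2. A is the midpoint of BR ⇒ A = (2/5, 1/2)
3. Q is the midpoint of AB ⇒ Q = (1/5, 3/4)
through Q parallel to PB: direction (0, 1); meets XB at V = (1/5, 4/5)
V = X + t·(B−X) with t = 4/5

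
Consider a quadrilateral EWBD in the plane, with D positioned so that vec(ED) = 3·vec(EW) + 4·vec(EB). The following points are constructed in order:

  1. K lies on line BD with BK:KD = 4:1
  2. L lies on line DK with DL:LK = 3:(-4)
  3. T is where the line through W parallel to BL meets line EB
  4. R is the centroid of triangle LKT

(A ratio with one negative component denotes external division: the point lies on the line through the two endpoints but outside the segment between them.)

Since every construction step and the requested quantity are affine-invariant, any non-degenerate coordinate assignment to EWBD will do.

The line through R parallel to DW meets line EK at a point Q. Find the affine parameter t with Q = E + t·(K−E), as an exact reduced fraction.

Set E = (0, 0), W = (1, 0), B = (0, 1), D = (3, 4); any affine frame gives the same invariant.
1. K lies on line BD with BK:KD = 4:1 ⇒ K = (12/5, 17/5)
2. L lies on line DK with DL:LK = 3:(-4) ⇒ L = (24/5, 29/5)
3. T is where the line through W parallel to BL meets line EB ⇒ T = (0, -1)
4. R is the centroid of triangle LKT ⇒ R = (12/5, 41/15)
through R parallel to DW: direction (-2, -4); meets EK at Q = (124/35, 527/105)
Q = E + t·(K−E) with t = 31/21

t = 31/21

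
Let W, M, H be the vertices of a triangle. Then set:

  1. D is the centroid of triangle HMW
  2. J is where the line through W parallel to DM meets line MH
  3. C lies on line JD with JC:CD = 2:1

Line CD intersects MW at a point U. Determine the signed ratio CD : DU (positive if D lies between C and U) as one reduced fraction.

CD:DU = -4/3

Set W = (0, 0), M = (1, 0), H = (0, 1); any affine frame gives the same invariant.
1. D is the centroid of triangle HMW ⇒ D = (1/3, 1/3)
2. J is where the line through W parallel to DM meets line MH ⇒ J = (2, -1)
3. C lies on line JD with JC:CD = 2:1 ⇒ C = (8/9, -1/9)
line CD meets MW at U = (3/4, 0)
D = C + t·(U−C) with t = 4, so CD:DU = 4:-3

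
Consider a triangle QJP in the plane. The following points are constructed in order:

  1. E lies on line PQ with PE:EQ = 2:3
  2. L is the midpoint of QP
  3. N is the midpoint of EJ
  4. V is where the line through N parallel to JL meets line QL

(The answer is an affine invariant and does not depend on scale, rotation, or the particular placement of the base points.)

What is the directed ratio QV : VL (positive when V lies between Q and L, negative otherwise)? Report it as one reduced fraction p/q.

Set Q = (0, 0), J = (1, 0), P = (0, 1); any affine frame gives the same invariant.
1. E lies on line PQ with PE:EQ = 2:3 ⇒ E = (0, 3/5)
2. L is the midpoint of QP ⇒ L = (0, 1/2)
3. N is the midpoint of EJ ⇒ N = (1/2, 3/10)
4. V is where the line through N parallel to JL meets line QL ⇒ V = (0, 11/20)
V = Q + t·(L−Q) with t = 11/10, so QV:VL = t:(1−t) = 11/10:-1/10

QV:VL = -11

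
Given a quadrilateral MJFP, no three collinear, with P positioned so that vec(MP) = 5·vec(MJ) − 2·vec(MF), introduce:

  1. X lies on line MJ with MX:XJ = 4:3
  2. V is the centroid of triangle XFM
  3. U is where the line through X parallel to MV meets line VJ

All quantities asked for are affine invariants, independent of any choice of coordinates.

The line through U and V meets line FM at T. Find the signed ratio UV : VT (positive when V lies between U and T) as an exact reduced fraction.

UV:VT = 17/7

Work in coordinates with M = (0, 0), J = (1, 0), F = (0, 1), P = (5, -2).
1. X lies on line MJ with MX:XJ = 4:3 ⇒ X = (4/7, 0)
2. V is the centroid of triangle XFM ⇒ V = (4/21, 1/3)
3. U is where the line through X parallel to MV meets line VJ ⇒ U = (32/49, 1/7)
line UV meets FM at T = (0, 7/17)
V = U + t·(T−U) with t = 17/24, so UV:VT = 17/24:7/24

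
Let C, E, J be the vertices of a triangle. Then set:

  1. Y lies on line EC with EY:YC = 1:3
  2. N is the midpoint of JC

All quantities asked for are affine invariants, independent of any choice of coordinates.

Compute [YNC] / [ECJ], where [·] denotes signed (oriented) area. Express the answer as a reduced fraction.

[YNC]:[ECJ] = -3/8

Work in coordinates with C = (0, 0), E = (1, 0), J = (0, 1).
1. Y lies on line EC with EY:YC = 1:3 ⇒ Y = (3/4, 0)
2. N is the midpoint of JC ⇒ N = (0, 1/2)
2·[YNC] = 3/8, 2·[ECJ] = -1
[YNC]:[ECJ] = 3/8:-1 = -3/8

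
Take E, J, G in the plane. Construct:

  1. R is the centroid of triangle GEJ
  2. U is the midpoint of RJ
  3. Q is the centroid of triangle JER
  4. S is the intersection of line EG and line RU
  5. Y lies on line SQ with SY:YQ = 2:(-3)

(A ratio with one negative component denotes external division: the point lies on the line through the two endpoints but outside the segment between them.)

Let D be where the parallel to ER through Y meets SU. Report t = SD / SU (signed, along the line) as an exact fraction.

Set E = (0, 0), J = (1, 0), G = (0, 1); any affine frame gives the same invariant.
1. R is the centroid of triangle GEJ ⇒ R = (1/3, 1/3)
2. U is the midpoint of RJ ⇒ U = (2/3, 1/6)
3. Q is the centroid of triangle JER ⇒ Q = (4/9, 1/9)
4. S is the intersection of line EG and line RU ⇒ S = (0, 1/2)
5. Y lies on line SQ with SY:YQ = 2:(-3) ⇒ Y = (-8/9, 23/18)
through Y parallel to ER: direction (1/3, 1/3); meets SU at D = (-10/9, 19/18)
D = S + t·(U−S) with t = -5/3

t = -5/3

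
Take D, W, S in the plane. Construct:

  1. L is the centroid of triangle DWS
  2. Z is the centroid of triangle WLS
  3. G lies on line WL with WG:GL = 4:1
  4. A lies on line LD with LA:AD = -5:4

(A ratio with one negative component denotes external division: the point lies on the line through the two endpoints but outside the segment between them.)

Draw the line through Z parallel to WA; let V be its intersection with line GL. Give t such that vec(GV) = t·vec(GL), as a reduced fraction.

t = 4/3

Set D = (0, 0), W = (1, 0), S = (0, 1); any affine frame gives the same invariant.
1. L is the centroid of triangle DWS ⇒ L = (1/3, 1/3)
2. Z is the centroid of triangle WLS ⇒ Z = (4/9, 4/9)
3. G lies on line WL with WG:GL = 4:1 ⇒ G = (7/15, 4/15)
4. A lies on line LD with LA:AD = -5:4 ⇒ A = (-4/3, -4/3)
through Z parallel to WA: direction (-7/3, -4/3); meets GL at V = (13/45, 16/45)
V = G + t·(L−G) with t = 4/3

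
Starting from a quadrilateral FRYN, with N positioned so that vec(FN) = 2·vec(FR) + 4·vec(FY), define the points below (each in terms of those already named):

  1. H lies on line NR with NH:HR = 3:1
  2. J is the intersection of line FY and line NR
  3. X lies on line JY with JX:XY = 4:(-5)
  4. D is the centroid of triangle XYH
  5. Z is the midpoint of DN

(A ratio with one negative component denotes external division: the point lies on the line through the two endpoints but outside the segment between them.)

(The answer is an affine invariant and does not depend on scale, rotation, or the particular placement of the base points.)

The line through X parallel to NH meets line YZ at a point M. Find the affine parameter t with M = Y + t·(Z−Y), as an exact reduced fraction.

t = 10/3

Set F = (0, 0), R = (1, 0), Y = (0, 1), N = (2, 4); any affine frame gives the same invariant.
1. H lies on line NR with NH:HR = 3:1 ⇒ H = (5/4, 1)
2. J is the intersection of line FY and line NR ⇒ J = (0, -4)
3. X lies on line JY with JX:XY = 4:(-5) ⇒ X = (0, -24)
4. D is the centroid of triangle XYH ⇒ D = (5/12, -22/3)
5. Z is the midpoint of DN ⇒ Z = (29/24, -5/3)
through X parallel to NH: direction (-3/4, -3); meets YZ at M = (145/36, -71/9)
M = Y + t·(Z−Y) with t = 10/3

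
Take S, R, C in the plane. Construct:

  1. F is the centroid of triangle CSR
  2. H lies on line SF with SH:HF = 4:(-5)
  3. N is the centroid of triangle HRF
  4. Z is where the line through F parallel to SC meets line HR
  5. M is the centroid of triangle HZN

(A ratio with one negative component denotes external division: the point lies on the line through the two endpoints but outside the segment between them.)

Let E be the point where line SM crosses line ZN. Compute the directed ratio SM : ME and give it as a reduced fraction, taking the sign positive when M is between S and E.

SM:ME = -46/25

Choose coordinates S = (0, 0), R = (1, 0), C = (0, 1).
1. F is the centroid of triangle CSR ⇒ F = (1/3, 1/3)
2. H lies on line SF with SH:HF = 4:(-5) ⇒ H = (-4/3, -4/3)
3. N is the centroid of triangle HRF ⇒ N = (0, -1/3)
4. Z is where the line through F parallel to SC meets line HR ⇒ Z = (1/3, -8/21)
5. M is the centroid of triangle HZN ⇒ M = (-1/3, -43/63)
line SM meets ZN at E = (-7/46, -43/138)
M = S + t·(E−S) with t = 46/21, so SM:ME = 46/21:-25/21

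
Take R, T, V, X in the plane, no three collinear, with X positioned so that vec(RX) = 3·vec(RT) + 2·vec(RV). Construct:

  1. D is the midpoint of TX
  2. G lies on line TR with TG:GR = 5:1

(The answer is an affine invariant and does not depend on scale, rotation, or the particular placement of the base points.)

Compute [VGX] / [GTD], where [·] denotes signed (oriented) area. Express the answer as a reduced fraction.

[VGX]:[GTD] = 19/5

Set R = (0, 0), T = (1, 0), V = (0, 1), X = (3, 2); any affine frame gives the same invariant.
1. D is the midpoint of TX ⇒ D = (2, 1)
2. G lies on line TR with TG:GR = 5:1 ⇒ G = (1/6, 0)
2·[VGX] = 19/6, 2·[GTD] = 5/6
[VGX]:[GTD] = 19/6:5/6 = 19/5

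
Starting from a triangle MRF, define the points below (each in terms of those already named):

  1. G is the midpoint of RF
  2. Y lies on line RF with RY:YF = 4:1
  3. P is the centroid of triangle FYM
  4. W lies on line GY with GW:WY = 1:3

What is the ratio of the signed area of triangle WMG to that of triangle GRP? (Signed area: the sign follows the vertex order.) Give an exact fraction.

Set M = (0, 0), R = (1, 0), F = (0, 1); any affine frame gives the same invariant.
1. G is the midpoint of RF ⇒ G = (1/2, 1/2)
2. Y lies on line RF with RY:YF = 4:1 ⇒ Y = (1/5, 4/5)
3. P is the centroid of triangle FYM ⇒ P = (1/15, 3/5)
4. W lies on line GY with GW:WY = 1:3 ⇒ W = (17/40, 23/40)
2·[WMG] = 3/40, 2·[GRP] = -1/6
[WMG]:[GRP] = 3/40:-1/6 = -9/20

[WMG]:[GRP] = -9/20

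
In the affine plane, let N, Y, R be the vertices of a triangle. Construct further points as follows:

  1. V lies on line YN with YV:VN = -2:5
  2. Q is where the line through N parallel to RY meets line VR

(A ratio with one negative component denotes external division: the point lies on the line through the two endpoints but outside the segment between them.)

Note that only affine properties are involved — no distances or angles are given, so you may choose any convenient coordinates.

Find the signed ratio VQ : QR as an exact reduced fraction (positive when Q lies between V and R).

Assign N = (0, 0), Y = (1, 0), R = (0, 1) — the answer is frame-independent, so this choice is without loss of generality.
1. V lies on line YN with YV:VN = -2:5 ⇒ V = (5/3, 0)
2. Q is where the line through N parallel to RY meets line VR ⇒ Q = (-5/2, 5/2)
Q = V + t·(R−V) with t = 5/2, so VQ:QR = t:(1−t) = 5/2:-3/2

VQ:QR = -5/3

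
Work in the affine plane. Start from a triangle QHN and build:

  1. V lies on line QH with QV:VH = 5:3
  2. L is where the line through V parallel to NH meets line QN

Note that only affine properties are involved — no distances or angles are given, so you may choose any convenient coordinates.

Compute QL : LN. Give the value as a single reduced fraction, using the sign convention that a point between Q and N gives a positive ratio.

QL:LN = 5/3

Set Q = (0, 0), H = (1, 0), N = (0, 1); any affine frame gives the same invariant.
1. V lies on line QH with QV:VH = 5:3 ⇒ V = (5/8, 0)
2. L is where the line through V parallel to NH meets line QN ⇒ L = (0, 5/8)
L = Q + t·(N−Q) with t = 5/8, so QL:LN = t:(1−t) = 5/8:3/8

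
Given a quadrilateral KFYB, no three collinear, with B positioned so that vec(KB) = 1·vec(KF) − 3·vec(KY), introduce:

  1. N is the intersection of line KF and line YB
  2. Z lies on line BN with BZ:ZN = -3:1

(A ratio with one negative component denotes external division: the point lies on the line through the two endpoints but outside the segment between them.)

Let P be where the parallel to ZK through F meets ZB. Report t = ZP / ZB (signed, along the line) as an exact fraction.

Assign K = (0, 0), F = (1, 0), Y = (0, 1), B = (1, -3) — the answer is frame-independent, so this choice is without loss of generality.
1. N is the intersection of line KF and line YB ⇒ N = (1/4, 0)
2. Z lies on line BN with BZ:ZN = -3:1 ⇒ Z = (-1/8, 3/2)
through F parallel to ZK: direction (1/8, -3/2); meets ZB at P = (11/8, -9/2)
P = Z + t·(B−Z) with t = 4/3

t = 4/3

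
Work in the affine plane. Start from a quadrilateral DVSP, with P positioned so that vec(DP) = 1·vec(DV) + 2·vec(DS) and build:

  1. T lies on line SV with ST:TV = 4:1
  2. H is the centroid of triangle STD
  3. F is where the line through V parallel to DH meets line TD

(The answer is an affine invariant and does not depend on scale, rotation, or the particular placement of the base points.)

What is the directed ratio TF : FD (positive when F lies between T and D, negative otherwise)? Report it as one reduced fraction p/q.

Set D = (0, 0), V = (1, 0), S = (0, 1), P = (1, 2); any affine frame gives the same invariant.
1. T lies on line SV with ST:TV = 4:1 ⇒ T = (4/5, 1/5)
2. H is the centroid of triangle STD ⇒ H = (4/15, 2/5)
3. F is where the line through V parallel to DH meets line TD ⇒ F = (6/5, 3/10)
F = T + t·(D−T) with t = -1/2, so TF:FD = t:(1−t) = -1/2:3/2

TF:FD = -1/3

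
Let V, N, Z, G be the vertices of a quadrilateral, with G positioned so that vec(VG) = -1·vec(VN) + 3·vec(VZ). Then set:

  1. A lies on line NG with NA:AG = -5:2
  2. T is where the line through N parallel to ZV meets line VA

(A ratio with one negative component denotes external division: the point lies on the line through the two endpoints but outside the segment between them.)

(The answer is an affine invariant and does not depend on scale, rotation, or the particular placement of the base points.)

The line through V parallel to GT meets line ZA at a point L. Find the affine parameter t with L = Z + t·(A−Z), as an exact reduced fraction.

t = 1/2

Work in coordinates with V = (0, 0), N = (1, 0), Z = (0, 1), G = (-1, 3).
1. A lies on line NG with NA:AG = -5:2 ⇒ A = (-7/3, 5)
2. T is where the line through N parallel to ZV meets line VA ⇒ T = (1, -15/7)
through V parallel to GT: direction (2, -36/7); meets ZA at L = (-7/6, 3)
L = Z + t·(A−Z) with t = 1/2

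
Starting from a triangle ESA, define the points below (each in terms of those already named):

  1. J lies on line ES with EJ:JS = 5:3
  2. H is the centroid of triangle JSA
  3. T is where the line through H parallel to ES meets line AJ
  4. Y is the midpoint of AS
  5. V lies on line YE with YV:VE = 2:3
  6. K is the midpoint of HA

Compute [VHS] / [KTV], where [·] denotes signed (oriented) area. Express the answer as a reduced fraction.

[VHS]:[KTV] = 46/21

Set E = (0, 0), S = (1, 0), A = (0, 1); any affine frame gives the same invariant.
1. J lies on line ES with EJ:JS = 5:3 ⇒ J = (5/8, 0)
2. H is the centroid of triangle JSA ⇒ H = (13/24, 1/3)
3. T is where the line through H parallel to ES meets line AJ ⇒ T = (5/12, 1/3)
4. Y is the midpoint of AS ⇒ Y = (1/2, 1/2)
5. V lies on line YE with YV:VE = 2:3 ⇒ V = (3/10, 3/10)
6. K is the midpoint of HA ⇒ K = (13/48, 2/3)
2·[VHS] = -23/240, 2·[KTV] = -7/160
[VHS]:[KTV] = -23/240:-7/160 = 46/21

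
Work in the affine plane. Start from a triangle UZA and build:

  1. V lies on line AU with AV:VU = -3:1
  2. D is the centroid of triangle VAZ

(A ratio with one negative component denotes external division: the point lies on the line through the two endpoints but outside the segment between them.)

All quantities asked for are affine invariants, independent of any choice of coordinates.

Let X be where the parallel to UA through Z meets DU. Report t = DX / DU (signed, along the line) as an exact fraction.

Work in coordinates with U = (0, 0), Z = (1, 0), A = (0, 1).
1. V lies on line AU with AV:VU = -3:1 ⇒ V = (0, -1/2)
2. D is the centroid of triangle VAZ ⇒ D = (1/3, 1/6)
through Z parallel to UA: direction (0, 1); meets DU at X = (1, 1/2)
X = D + t·(U−D) with t = -2

t = -2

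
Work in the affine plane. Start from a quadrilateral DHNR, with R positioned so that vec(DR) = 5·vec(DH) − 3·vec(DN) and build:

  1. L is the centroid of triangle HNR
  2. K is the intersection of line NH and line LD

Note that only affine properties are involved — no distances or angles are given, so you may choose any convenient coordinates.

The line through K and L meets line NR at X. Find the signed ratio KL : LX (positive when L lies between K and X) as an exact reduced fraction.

Assign D = (0, 0), H = (1, 0), N = (0, 1), R = (5, -3) — the answer is frame-independent, so this choice is without loss of generality.
1. L is the centroid of triangle HNR ⇒ L = (2, -2/3)
2. K is the intersection of line NH and line LD ⇒ K = (3/2, -1/2)
line KL meets NR at X = (15/7, -5/7)
L = K + t·(X−K) with t = 7/9, so KL:LX = 7/9:2/9

KL:LX = 7/2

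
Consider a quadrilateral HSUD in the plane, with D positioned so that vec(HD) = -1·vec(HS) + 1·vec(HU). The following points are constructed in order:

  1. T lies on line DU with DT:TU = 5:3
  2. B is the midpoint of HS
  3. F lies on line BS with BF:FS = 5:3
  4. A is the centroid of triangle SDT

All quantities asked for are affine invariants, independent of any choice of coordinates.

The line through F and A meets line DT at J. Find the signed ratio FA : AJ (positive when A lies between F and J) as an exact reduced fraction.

FA:AJ = 2

Assign H = (0, 0), S = (1, 0), U = (0, 1), D = (-1, 1) — the answer is frame-independent, so this choice is without loss of generality.
1. T lies on line DU with DT:TU = 5:3 ⇒ T = (-3/8, 1)
2. B is the midpoint of HS ⇒ B = (1/2, 0)
3. F lies on line BS with BF:FS = 5:3 ⇒ F = (13/16, 0)
4. A is the centroid of triangle SDT ⇒ A = (-1/8, 2/3)
line FA meets DT at J = (-19/32, 1)
A = F + t·(J−F) with t = 2/3, so FA:AJ = 2/3:1/3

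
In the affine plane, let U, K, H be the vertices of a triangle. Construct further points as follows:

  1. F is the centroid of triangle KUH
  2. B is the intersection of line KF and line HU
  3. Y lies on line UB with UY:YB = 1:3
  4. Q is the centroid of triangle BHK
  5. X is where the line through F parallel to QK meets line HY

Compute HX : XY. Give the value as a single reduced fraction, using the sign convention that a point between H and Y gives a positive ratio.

HX:XY = 10/11

Choose coordinates U = (0, 0), K = (1, 0), H = (0, 1).
1. F is the centroid of triangle KUH ⇒ F = (1/3, 1/3)
2. B is the intersection of line KF and line HU ⇒ B = (0, 1/2)
3. Y lies on line UB with UY:YB = 1:3 ⇒ Y = (0, 1/8)
4. Q is the centroid of triangle BHK ⇒ Q = (1/3, 1/2)
5. X is where the line through F parallel to QK meets line HY ⇒ X = (0, 7/12)
X = H + t·(Y−H) with t = 10/21, so HX:XY = t:(1−t) = 10/21:11/21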